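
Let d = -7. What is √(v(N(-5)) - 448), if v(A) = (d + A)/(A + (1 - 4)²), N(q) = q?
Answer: I*√451 ≈ 21.237*I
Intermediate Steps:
v(A) = (-7 + A)/(9 + A) (v(A) = (-7 + A)/(A + (1 - 4)²) = (-7 + A)/(A + (-3)²) = (-7 + A)/(A + 9) = (-7 + A)/(9 + A))
√(v(N(-5)) - 448) = √((-7 - 5)/(9 - 5) - 448) = √(-12/4 - 448) = √((¼)*(-12) - 448) = √(-3 - 448) = √(-451) = I*√451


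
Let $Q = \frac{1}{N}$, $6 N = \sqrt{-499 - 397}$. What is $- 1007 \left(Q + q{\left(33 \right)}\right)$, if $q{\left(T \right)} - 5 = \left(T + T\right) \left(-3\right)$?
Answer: $194351 + \frac{3021 i \sqrt{14}}{56} \approx 1.9435 \cdot 10^{5} + 201.85 i$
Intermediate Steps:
$q{\left(T \right)} = 5 - 6 T$ ($q{\left(T \right)} = 5 + \left(T + T\right) \left(-3\right) = 5 + 2 T \left(-3\right) = 5 - 6 T$)
$N = \frac{4 i \sqrt{14}}{3}$ ($N = \frac{\sqrt{-499 - 397}}{6} = \frac{\sqrt{-896}}{6} = \frac{8 i \sqrt{14}}{6} = \frac{4 i \sqrt{14}}{3} \approx 4.9889 i$)
$Q = - \frac{3 i \sqrt{14}}{56}$ ($Q = \frac{1}{\frac{4}{3} i \sqrt{14}} = - \frac{3 i \sqrt{14}}{56} \approx - 0.20045 i$)
$- 1007 \left(Q + q{\left(33 \right)}\right) = - 1007 \left(- \frac{3 i \sqrt{14}}{56} + \left(5 - 198\right)\right) = - 1007 \left(- \frac{3 i \sqrt{14}}{56} - 193\right) = - 1007 \left(-193 - \frac{3 i \sqrt{14}}{56}\right) = 194351 + \frac{3021 i \sqrt{14}}{56}$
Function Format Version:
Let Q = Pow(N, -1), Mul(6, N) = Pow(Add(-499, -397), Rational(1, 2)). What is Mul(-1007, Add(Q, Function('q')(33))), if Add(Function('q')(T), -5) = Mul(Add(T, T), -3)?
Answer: Add(194351, Mul(Rational(3021, 56), I, Pow(14, Rational(1, 2)))) ≈ Add(1.9435e+5, Mul(201.85, I))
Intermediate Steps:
Function('q')(T) = Add(5, Mul(-6, T)) (Function('q')(T) = Add(5, Mul(Add(T, T), -3)) = Add(5, Mul(Mul(2, T), -3)) = Add(5, Mul(-6, T)))
N = Mul(Rational(4, 3), I, Pow(14, Rational(1, 2))) (N = Mul(Rational(1, 6), Pow(Add(-499, -397), Rational(1, 2))) = Mul(Rational(1, 6), Pow(-896, Rational(1, 2))) = Mul(Rational(1, 6), Mul(8, I, Pow(14, Rational(1, 2)))) = Mul(Rational(4, 3), I, Pow(14, Rational(1, 2))) ≈ Mul(4.9889, I))
Q = Mul(Rational(-3, 56), I, Pow(14, Rational(1, 2))) (Q = Pow(Mul(Rational(4, 3), I, Pow(14, Rational(1, 2))), -1) = Mul(Rational(-3, 56), I, Pow(14, Rational(1, 2))) ≈ Mul(-0.20045, I))
Mul(-1007, Add(Q, Function('q')(33))) = Mul(-1007, Add(Mul(Rational(-3, 56), I, Pow(14, Rational(1, 2))), Add(5, Mul(-6, 33)))) = Mul(-1007, Add(Mul(Rational(-3, 56), I, Pow(14, Rational(1, 2))), Add(5, -198))) = Mul(-1007, Add(Mul(Rational(-3, 56), I, Pow(14, Rational(1, 2))), -193)) = Mul(-1007, Add(-193, Mul(Rational(-3, 56), I, Pow(14, Rational(1, 2))))) = Add(194351, Mul(Rational(3021, 56), I, Pow(14, Rational(1, 2))))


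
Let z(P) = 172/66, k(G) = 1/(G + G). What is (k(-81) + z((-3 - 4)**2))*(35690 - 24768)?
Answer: 25300813/891 ≈ 28396.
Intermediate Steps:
k(G) = 1/(2*G)
z(P) = 86/33 (z(P) = 172*(1/66) = 86/33)
(k(-81) + z((-3 - 4)**2))*(35690 - 24768) = ((1/2)/(-81) + 86/33)*(35690 - 24768) = ((1/2)*(-1/81) + 86/33)*10922 = (-1/162 + 86/33)*10922 = (4633/1782)*10922 = 25300813/891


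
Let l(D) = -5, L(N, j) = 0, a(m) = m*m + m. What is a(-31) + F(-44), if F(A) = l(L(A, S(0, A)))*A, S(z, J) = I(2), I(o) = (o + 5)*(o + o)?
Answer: 1150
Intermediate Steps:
a(m) = m + m² (a(m) = m² + m = m + m²)
I(o) = 2*o*(5 + o) (I(o) = (5 + o)*(2*o) = 2*o*(5 + o))
S(z, J) = 28 (S(z, J) = 2*2*(5 + 2) = 2*2*7 = 28)
F(A) = -5*A
a(-31) + F(-44) = -31*(1 - 31) - 5*(-44) = -31*(-30) + 220 = 930 + 220 = 1150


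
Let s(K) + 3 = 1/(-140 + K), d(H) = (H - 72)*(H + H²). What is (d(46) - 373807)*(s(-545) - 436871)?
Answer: 128686923045129/685 ≈ 1.8786e+11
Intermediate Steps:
d(H) = (-72 + H)*(H + H²)
s(K) = -3 + 1/(-140 + K)
(d(46) - 373807)*(s(-545) - 436871) = (46*(-72 + 46² - 71*46) - 373807)*((421 - 3*(-545))/(-140 - 545) - 436871) = (46*(-72 + 2116 - 3266) - 373807)*((421 + 1635)/(-685) - 436871) = (46*(-1222) - 373807)*(-1/685*2056 - 436871) = (-56212 - 373807)*(-2056/685 - 436871) = -430019*(-299258691/685) = 128686923045129/685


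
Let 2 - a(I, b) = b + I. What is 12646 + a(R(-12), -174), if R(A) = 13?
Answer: 12809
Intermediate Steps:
a(I, b) = 2 - I - b (a(I, b) = 2 - (b + I) = 2 - (I + b) = 2 + (-I - b) = 2 - I - b)
12646 + a(R(-12), -174) = 12646 + (2 - 1*13 - 1*(-174)) = 12646 + (2 - 13 + 174) = 12646 + 163 = 12809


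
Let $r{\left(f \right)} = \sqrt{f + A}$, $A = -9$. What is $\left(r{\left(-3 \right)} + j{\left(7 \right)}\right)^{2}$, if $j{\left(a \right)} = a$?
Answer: $37 + 28 i \sqrt{3} \approx 37.0 + 48.497 i$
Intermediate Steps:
$r{\left(f \right)} = \sqrt{-9 + f}$ ($r{\left(f \right)} = \sqrt{f - 9} = \sqrt{-9 + f}$)
$\left(r{\left(-3 \right)} + j{\left(7 \right)}\right)^{2} = \left(\sqrt{-9 - 3} + 7\right)^{2} = \left(\sqrt{-12} + 7\right)^{2} = \left(2 i \sqrt{3} + 7\right)^{2} = \left(7 + 2 i \sqrt{3}\right)^{2}$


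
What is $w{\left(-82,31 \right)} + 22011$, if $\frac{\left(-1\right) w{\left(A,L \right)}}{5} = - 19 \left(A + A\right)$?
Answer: $6431$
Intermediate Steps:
$w{\left(A,L \right)} = 190 A$ ($w{\left(A,L \right)} = - 5 \left(- 19 \left(A + A\right)\right) = - 5 \left(- 19 \cdot 2 A\right) = - 5 \left(- 38 A\right) = 190 A$)
$w{\left(-82,31 \right)} + 22011 = 190 \left(-82\right) + 22011 = -15580 + 22011 = 6431$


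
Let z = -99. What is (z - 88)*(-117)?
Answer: 21879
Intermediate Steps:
(z - 88)*(-117) = (-99 - 88)*(-117) = -187*(-117) = 21879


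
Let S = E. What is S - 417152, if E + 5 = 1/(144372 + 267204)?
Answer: -171691809431/411576 ≈ -4.1716e+5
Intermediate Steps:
E = -2057879/411576 (E = -5 + 1/(144372 + 267204) = -5 + 1/411576 = -2057879/411576 ≈ -5.0000)
S = -2057879/411576 ≈ -5.0000
S - 417152 = -2057879/411576 - 417152 = -171691809431/411576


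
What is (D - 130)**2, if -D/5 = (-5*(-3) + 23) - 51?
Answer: 4225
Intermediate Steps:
D = 65 (D = -5*((-5*(-3) + 23) - 51) = -5*((15 + 23) - 51) = -5*(38 - 51) = -5*(-13) = 65)
(D - 130)**2 = (65 - 130)**2 = (-65)**2 = 4225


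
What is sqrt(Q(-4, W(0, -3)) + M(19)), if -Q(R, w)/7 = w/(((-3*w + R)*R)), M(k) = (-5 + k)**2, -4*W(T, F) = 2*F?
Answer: sqrt(226219)/34 ≈ 13.989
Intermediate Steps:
W(T, F) = -F/2
Q(R, w) = -7*w/(R*(R - 3*w)) (Q(R, w) = -7*w/((-3*w + R)*R) = -7*w/((R - 3*w)*R) = -7*w/(R*(R - 3*w)))
sqrt(Q(-4, W(0, -3)) + M(19)) = sqrt(7*(-1/2*(-3))/(-4*(-1*(-4) + 3*(-1/2*(-3)))) + (-5 + 19)**2) = sqrt(7*(3/2)*(-1/4)/(4 + 3*(3/2)) + 14**2) = sqrt(7*(3/2)*(-1/4)/(4 + 9/2) + 196) = sqrt(7*(3/2)*(-1/4)/(17/2) + 196) = sqrt(7*(3/2)*(-1/4)*(2/17) + 196) = sqrt(-21/68 + 196) = sqrt(13307/68) = sqrt(226219)/34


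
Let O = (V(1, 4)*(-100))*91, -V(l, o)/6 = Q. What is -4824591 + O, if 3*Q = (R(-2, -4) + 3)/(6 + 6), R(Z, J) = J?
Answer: -14478323/3 ≈ -4.8261e+6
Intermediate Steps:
Q = -1/36 (Q = ((-4 + 3)/(6 + 6))/3 = (-1/12)/3 = (-1*1/12)/3 = (⅓)*(-1/12) = -1/36 ≈ -0.027778)
V(l, o) = ⅙ (V(l, o) = -6*(-1/36) = ⅙)
O = -4550/3 (O = ((⅙)*(-100))*91 = -50/3*91 = -4550/3 ≈ -1516.7)
-4824591 + O = -4824591 - 4550/3 = -14478323/3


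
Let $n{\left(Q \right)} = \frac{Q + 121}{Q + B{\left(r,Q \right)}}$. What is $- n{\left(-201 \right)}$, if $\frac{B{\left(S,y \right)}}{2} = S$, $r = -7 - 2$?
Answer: $- \frac{80}{219} \approx -0.3653$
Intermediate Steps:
$r = -9$ ($r = -7 - 2 = -9$)
$B{\left(S,y \right)} = 2 S$
$n{\left(Q \right)} = \frac{121 + Q}{-18 + Q}$ ($n{\left(Q \right)} = \frac{Q + 121}{Q + 2 \left(-9\right)} = \frac{121 + Q}{Q - 18} = \frac{121 + Q}{-18 + Q}$)
$- n{\left(-201 \right)} = - \frac{121 - 201}{-18 - 201} = - \frac{-80}{-219} = - \frac{\left(-1\right) \left(-80\right)}{219} = \left(-1\right) \frac{80}{219} = - \frac{80}{219}$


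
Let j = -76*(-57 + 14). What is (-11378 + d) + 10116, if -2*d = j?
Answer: -2896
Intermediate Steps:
j = 3268 (j = -76*(-43) = 3268)
d = -1634 (d = -½*3268 = -1634)
(-11378 + d) + 10116 = (-11378 - 1634) + 10116 = -13012 + 10116 = -2896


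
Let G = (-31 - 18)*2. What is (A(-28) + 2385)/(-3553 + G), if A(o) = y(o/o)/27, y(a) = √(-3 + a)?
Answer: -795/1217 - I*√2/98577 ≈ -0.65325 - 1.4346e-5*I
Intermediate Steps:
G = -98 (G = -49*2 = -98)
A(o) = I*√2/27 (A(o) = √(-3 + o/o)/27 = √(-3 + 1)*(1/27) = √(-2)*(1/27) = (I*√2)*(1/27) = I*√2/27)
(A(-28) + 2385)/(-3553 + G) = (I*√2/27 + 2385)/(-3553 - 98) = (2385 + I*√2/27)/(-3651) = (2385 + I*√2/27)*(-1/3651) = -795/1217 - I*√2/98577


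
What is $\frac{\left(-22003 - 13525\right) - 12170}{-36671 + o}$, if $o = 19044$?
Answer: $\frac{47698}{17627} \approx 2.706$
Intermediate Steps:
$\frac{\left(-22003 - 13525\right) - 12170}{-36671 + o} = \frac{\left(-22003 - 13525\right) - 12170}{-36671 + 19044} = \frac{\left(-22003 - 13525\right) - 12170}{-17627} = \left(-35528 - 12170\right) \left(- \frac{1}{17627}\right) = \left(-47698\right) \left(- \frac{1}{17627}\right) = \frac{47698}{17627}$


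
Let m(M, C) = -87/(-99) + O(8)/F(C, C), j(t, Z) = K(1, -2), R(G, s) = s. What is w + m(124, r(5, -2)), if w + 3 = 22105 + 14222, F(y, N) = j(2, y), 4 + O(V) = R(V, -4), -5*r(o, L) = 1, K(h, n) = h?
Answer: 1198457/33 ≈ 36317.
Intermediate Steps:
j(t, Z) = 1
r(o, L) = -1/5 (r(o, L) = -1/5*1 = -1/5)
O(V) = -8 (O(V) = -4 - 4 = -8)
F(y, N) = 1
m(M, C) = -235/33 (m(M, C) = -87/(-99) - 8/1 = -87*(-1/99) - 8*1 = 29/33 - 8 = -235/33)
w = 36324 (w = -3 + (22105 + 14222) = -3 + 36327 = 36324)
w + m(124, r(5, -2)) = 36324 - 235/33 = 1198457/33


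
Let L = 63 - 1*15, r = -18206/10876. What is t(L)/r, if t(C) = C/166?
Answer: -130512/755549 ≈ -0.17274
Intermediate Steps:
r = -9103/5438 (r = -18206*1/10876 = -9103/5438 ≈ -1.6740)
L = 48 (L = 63 - 15 = 48)
t(C) = C/166 (t(C) = C*(1/166) = C/166)
t(L)/r = ((1/166)*48)/(-9103/5438) = (24/83)*(-5438/9103) = -130512/755549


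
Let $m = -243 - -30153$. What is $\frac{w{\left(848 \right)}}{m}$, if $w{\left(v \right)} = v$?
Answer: $\frac{424}{14955} \approx 0.028352$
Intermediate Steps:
$m = 29910$ ($m = -243 + 30153 = 29910$)
$\frac{w{\left(848 \right)}}{m} = \frac{848}{29910} = 848 \cdot \frac{1}{29910} = \frac{424}{14955}$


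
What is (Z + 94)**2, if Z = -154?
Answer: 3600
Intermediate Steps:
(Z + 94)**2 = (-154 + 94)**2 = (-60)**2 = 3600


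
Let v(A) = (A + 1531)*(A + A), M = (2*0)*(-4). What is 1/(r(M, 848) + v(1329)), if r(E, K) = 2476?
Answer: 1/7604356 ≈ 1.3150e-7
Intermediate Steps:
M = 0 (M = 0*(-4) = 0)
v(A) = 2*A*(1531 + A) (v(A) = (1531 + A)*(2*A) = 2*A*(1531 + A))
1/(r(M, 848) + v(1329)) = 1/(2476 + 2*1329*(1531 + 1329)) = 1/(2476 + 2*1329*2860) = 1/(2476 + 7601880) = 1/7604356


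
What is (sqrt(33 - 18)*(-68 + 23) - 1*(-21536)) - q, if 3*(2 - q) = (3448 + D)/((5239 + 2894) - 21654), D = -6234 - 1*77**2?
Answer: 291164119/13521 - 45*sqrt(15) ≈ 21360.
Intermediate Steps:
D = -12163 (D = -6234 - 1*5929 = -6234 - 5929 = -12163)
q = 24137/13521 (q = 2 - (3448 - 12163)/(3*((5239 + 2894) - 21654)) = 2 - (-2905)/(8133 - 21654) = 2 - (-2905)/(-13521) = 2 - (-2905)*(-1)/13521 = 2 - 1/3*2905/4507 = 2 - 2905/13521 = 24137/13521 ≈ 1.7851)
(sqrt(33 - 18)*(-68 + 23) - 1*(-21536)) - q = (sqrt(33 - 18)*(-68 + 23) - 1*(-21536)) - 1*24137/13521 = (sqrt(15)*(-45) + 21536) - 24137/13521 = (-45*sqrt(15) + 21536) - 24137/13521 = (21536 - 45*sqrt(15)) - 24137/13521 = 291164119/13521 - 45*sqrt(15)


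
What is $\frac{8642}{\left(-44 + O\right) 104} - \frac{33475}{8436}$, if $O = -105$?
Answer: $- \frac{124084}{27417} \approx -4.5258$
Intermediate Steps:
$\frac{8642}{\left(-44 + O\right) 104} - \frac{33475}{8436} = \frac{8642}{\left(-44 - 105\right) 104} - \frac{33475}{8436} = \frac{8642}{\left(-149\right) 104} - \frac{33475}{8436} = \frac{8642}{-15496} - \frac{33475}{8436} = 8642 \left(- \frac{1}{15496}\right) - \frac{33475}{8436} = - \frac{29}{52} - \frac{33475}{8436} = - \frac{124084}{27417}$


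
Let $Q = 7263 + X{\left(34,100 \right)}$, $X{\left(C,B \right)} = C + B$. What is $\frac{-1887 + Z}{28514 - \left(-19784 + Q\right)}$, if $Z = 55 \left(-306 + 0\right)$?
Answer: $- \frac{18717}{40901} \approx -0.45762$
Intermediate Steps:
$X{\left(C,B \right)} = B + C$
$Q = 7397$ ($Q = 7263 + \left(100 + 34\right) = 7263 + 134 = 7397$)
$Z = -16830$ ($Z = 55 \left(-306\right) = -16830$)
$\frac{-1887 + Z}{28514 - \left(-19784 + Q\right)} = \frac{-1887 - 16830}{28514 + \left(19784 - 7397\right)} = - \frac{18717}{28514 + \left(19784 - 7397\right)} = - \frac{18717}{28514 + 12387} = - \frac{18717}{40901}$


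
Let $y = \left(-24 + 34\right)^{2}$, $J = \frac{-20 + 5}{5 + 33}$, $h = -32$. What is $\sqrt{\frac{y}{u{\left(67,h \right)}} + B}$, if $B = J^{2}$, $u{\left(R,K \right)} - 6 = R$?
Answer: $\frac{5 \sqrt{469609}}{2774} \approx 1.2352$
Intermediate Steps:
$u{\left(R,K \right)} = 6 + R$
$J = - \frac{15}{38} \approx -0.39474$
$y = 100$ ($y = 10^{2} = 100$)
$B = \frac{225}{1444}$ ($B = \left(- \frac{15}{38}\right)^{2} = \frac{225}{1444} \approx 0.15582$)
$\sqrt{\frac{y}{u{\left(67,h \right)}} + B} = \sqrt{\frac{100}{6 + 67} + \frac{225}{1444}} = \sqrt{\frac{100}{73} + \frac{225}{1444}} = \sqrt{\frac{160825}{105412}} = \frac{5 \sqrt{469609}}{2774}$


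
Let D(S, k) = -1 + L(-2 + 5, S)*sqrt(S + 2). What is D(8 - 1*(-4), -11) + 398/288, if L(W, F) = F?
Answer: 55/144 + 12*sqrt(14) ≈ 45.282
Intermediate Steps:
D(S, k) = -1 + S*sqrt(2 + S) (D(S, k) = -1 + S*sqrt(S + 2) = -1 + S*sqrt(2 + S))
D(8 - 1*(-4), -11) + 398/288 = (-1 + (8 - 1*(-4))*sqrt(2 + (8 - 1*(-4)))) + 398/288 = (-1 + (8 + 4)*sqrt(2 + (8 + 4))) + 398*(1/288) = (-1 + 12*sqrt(2 + 12)) + 199/144 = (-1 + 12*sqrt(14)) + 199/144 = 55/144 + 12*sqrt(14)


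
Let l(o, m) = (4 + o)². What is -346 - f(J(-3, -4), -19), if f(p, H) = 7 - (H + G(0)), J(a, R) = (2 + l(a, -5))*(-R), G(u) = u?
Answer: -372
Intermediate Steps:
J(a, R) = -R*(2 + (4 + a)²) (J(a, R) = (2 + (4 + a)²)*(-R) = -R*(2 + (4 + a)²))
f(p, H) = 7 - H (f(p, H) = 7 - (H + 0) = 7 - H)
-346 - f(J(-3, -4), -19) = -346 - (7 - 1*(-19)) = -346 - (7 + 19) = -346 - 1*26 = -346 - 26 = -372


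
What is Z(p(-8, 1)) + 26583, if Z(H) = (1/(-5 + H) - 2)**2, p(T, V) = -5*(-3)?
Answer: 2658661/100 ≈ 26587.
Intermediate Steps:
p(T, V) = 15
Z(H) = (-2 + 1/(-5 + H))**2
Z(p(-8, 1)) + 26583 = (-11 + 2*15)**2/(-5 + 15)**2 + 26583 = (-11 + 30)**2/10**2 + 26583 = 19**2*(1/100) + 26583 = 361*(1/100) + 26583 = 361/100 + 26583 = 2658661/100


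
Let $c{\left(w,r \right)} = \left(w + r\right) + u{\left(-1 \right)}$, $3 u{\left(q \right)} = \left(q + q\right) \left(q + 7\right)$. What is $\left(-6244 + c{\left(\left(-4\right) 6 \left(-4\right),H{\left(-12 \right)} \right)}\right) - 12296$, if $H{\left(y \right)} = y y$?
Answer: $-18304$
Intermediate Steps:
$H{\left(y \right)} = y^{2}$
$u{\left(q \right)} = \frac{2 q \left(7 + q\right)}{3}$ ($u{\left(q \right)} = \frac{\left(q + q\right) \left(q + 7\right)}{3} = \frac{2 q \left(7 + q\right)}{3}$)
$c{\left(w,r \right)} = -4 + r + w$ ($c{\left(w,r \right)} = \left(w + r\right) + \frac{2}{3} \left(-1\right) \left(7 - 1\right) = \left(r + w\right) + \frac{2}{3} \left(-1\right) 6 = \left(r + w\right) - 4 = -4 + r + w$)
$\left(-6244 + c{\left(\left(-4\right) 6 \left(-4\right),H{\left(-12 \right)} \right)}\right) - 12296 = \left(-6244 + \left(-4 + \left(-12\right)^{2} + \left(-4\right) 6 \left(-4\right)\right)\right) - 12296 = \left(-6244 - -236\right) - 12296 = \left(-6244 + \left(-4 + 144 + 96\right)\right) - 12296 = \left(-6244 + 236\right) - 12296 = -6008 - 12296 = -18304$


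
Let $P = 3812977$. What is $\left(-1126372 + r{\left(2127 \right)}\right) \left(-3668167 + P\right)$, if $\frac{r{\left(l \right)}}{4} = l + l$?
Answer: $-160645842360$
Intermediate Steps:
$r{\left(l \right)} = 8 l$ ($r{\left(l \right)} = 4 \left(l + l\right) = 4 \cdot 2 l = 8 l$)
$\left(-1126372 + r{\left(2127 \right)}\right) \left(-3668167 + P\right) = \left(-1126372 + 8 \cdot 2127\right) \left(-3668167 + 3812977\right) = \left(-1126372 + 17016\right) 144810 = \left(-1109356\right) 144810 = -160645842360$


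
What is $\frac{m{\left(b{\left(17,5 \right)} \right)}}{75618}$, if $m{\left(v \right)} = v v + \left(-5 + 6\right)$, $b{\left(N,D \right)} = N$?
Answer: $\frac{145}{37809} \approx 0.0038351$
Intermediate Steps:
$m{\left(v \right)} = 1 + v^{2}$ ($m{\left(v \right)} = v^{2} + 1 = 1 + v^{2}$)
$\frac{m{\left(b{\left(17,5 \right)} \right)}}{75618} = \frac{1 + 17^{2}}{75618} = \left(1 + 289\right) \frac{1}{75618} = 290 \cdot \frac{1}{75618} = \frac{145}{37809}$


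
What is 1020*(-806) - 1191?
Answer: -823311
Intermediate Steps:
1020*(-806) - 1191 = -822120 - 1191 = -823311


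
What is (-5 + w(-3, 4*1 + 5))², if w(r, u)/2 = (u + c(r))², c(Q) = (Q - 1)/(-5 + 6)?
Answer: 2025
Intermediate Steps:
c(Q) = -1 + Q (c(Q) = (-1 + Q)/1 = (-1 + Q)*1 = -1 + Q)
w(r, u) = 2*(-1 + r + u)² (w(r, u) = 2*(u + (-1 + r))² = 2*(-1 + r + u)²)
(-5 + w(-3, 4*1 + 5))² = (-5 + 2*(-1 - 3 + (4*1 + 5))²)² = (-5 + 2*(-1 - 3 + (4 + 5))²)² = (-5 + 2*(-1 - 3 + 9)²)² = (-5 + 2*5²)² = (-5 + 2*25)² = (-5 + 50)² = 45² = 2025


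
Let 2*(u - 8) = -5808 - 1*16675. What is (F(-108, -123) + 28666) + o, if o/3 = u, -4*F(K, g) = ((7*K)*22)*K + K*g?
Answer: -914839/2 ≈ -4.5742e+5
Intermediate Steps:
F(K, g) = -77*K²/2 - K*g/4 (F(K, g) = -(((7*K)*22)*K + K*g)/4 = -((154*K)*K + K*g)/4 = -(154*K² + K*g)/4 = -77*K²/2 - K*g/4)
u = -22467/2 (u = 8 + (-5808 - 1*16675)/2 = 8 + (-5808 - 16675)/2 = 8 + (½)*(-22483) = 8 - 22483/2 = -22467/2 ≈ -11234.)
o = -67401/2 (o = 3*(-22467/2) = -67401/2 ≈ -33701.)
(F(-108, -123) + 28666) + o = (-¼*(-108)*(-123 + 154*(-108)) + 28666) - 67401/2 = (-¼*(-108)*(-123 - 16632) + 28666) - 67401/2 = (-¼*(-108)*(-16755) + 28666) - 67401/2 = (-452385 + 28666) - 67401/2 = -423719 - 67401/2 = -914839/2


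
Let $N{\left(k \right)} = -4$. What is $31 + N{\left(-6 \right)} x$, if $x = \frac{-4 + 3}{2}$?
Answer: $33$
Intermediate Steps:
$x = - \frac{1}{2}$ ($x = \frac{1}{2} \left(-1\right) = - \frac{1}{2} \approx -0.5$)
$31 + N{\left(-6 \right)} x = 31 - -2 = 31 + 2 = 33$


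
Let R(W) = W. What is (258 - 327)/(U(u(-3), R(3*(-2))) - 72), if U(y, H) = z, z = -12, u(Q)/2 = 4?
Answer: 23/28 ≈ 0.82143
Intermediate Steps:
u(Q) = 8 (u(Q) = 2*4 = 8)
U(y, H) = -12
(258 - 327)/(U(u(-3), R(3*(-2))) - 72) = (258 - 327)/(-12 - 72) = -69/(-84) = -69*(-1/84) = 23/28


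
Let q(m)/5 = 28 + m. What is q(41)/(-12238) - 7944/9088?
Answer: -6272127/6951184 ≈ -0.90231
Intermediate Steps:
q(m) = 140 + 5*m (q(m) = 5*(28 + m) = 140 + 5*m)
q(41)/(-12238) - 7944/9088 = (140 + 5*41)/(-12238) - 7944/9088 = (140 + 205)*(-1/12238) - 7944*1/9088 = 345*(-1/12238) - 993/1136 = -345/12238 - 993/1136 = -6272127/6951184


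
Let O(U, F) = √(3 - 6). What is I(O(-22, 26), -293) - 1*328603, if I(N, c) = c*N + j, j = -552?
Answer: -329155 - 293*I*√3 ≈ -3.2916e+5 - 507.49*I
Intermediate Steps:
O(U, F) = I*√3 (O(U, F) = √(-3) = I*√3)
I(N, c) = -552 + N*c (I(N, c) = c*N - 552 = N*c - 552 = -552 + N*c)
I(O(-22, 26), -293) - 1*328603 = (-552 + (I*√3)*(-293)) - 1*328603 = (-552 - 293*I*√3) - 328603 = -329155 - 293*I*√3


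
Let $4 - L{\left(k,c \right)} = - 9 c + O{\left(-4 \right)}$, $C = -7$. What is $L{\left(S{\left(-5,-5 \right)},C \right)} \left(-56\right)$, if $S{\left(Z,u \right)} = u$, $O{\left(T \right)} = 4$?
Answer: $3528$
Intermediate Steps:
$L{\left(k,c \right)} = 9 c$ ($L{\left(k,c \right)} = 4 - \left(- 9 c + 4\right) = 4 - \left(4 - 9 c\right) = 4 + \left(-4 + 9 c\right) = 9 c$)
$L{\left(S{\left(-5,-5 \right)},C \right)} \left(-56\right) = 9 \left(-7\right) \left(-56\right) = \left(-63\right) \left(-56\right) = 3528$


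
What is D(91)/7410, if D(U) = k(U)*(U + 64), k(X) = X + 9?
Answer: 1550/741 ≈ 2.0918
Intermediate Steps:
k(X) = 9 + X
D(U) = (9 + U)*(64 + U) (D(U) = (9 + U)*(U + 64) = (9 + U)*(64 + U))
D(91)/7410 = ((9 + 91)*(64 + 91))/7410 = (100*155)*(1/7410) = 15500*(1/7410) = 1550/741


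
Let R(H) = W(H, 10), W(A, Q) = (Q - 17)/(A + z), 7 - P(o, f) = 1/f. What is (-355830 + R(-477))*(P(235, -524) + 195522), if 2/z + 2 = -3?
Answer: -12431953931015925/178684 ≈ -6.9575e+10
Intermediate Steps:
z = -2/5 (z = 2/(-2 - 3) = 2/(-5) = 2*(-1/5) = -2/5 ≈ -0.40000)
P(o, f) = 7 - 1/f
W(A, Q) = (-17 + Q)/(-2/5 + A) (W(A, Q) = (Q - 17)/(A - 2/5) = (-17 + Q)/(-2/5 + A))
R(H) = -35/(-2 + 5*H) (R(H) = 5*(-17 + 10)/(-2 + 5*H) = 5*(-7)/(-2 + 5*H) = -35/(-2 + 5*H))
(-355830 + R(-477))*(P(235, -524) + 195522) = (-355830 - 35/(-2 + 5*(-477)))*((7 - 1/(-524)) + 195522) = (-355830 - 35/(-2 - 2385))*((7 - 1*(-1/524)) + 195522) = (-355830 - 35/(-2387))*((7 + 1/524) + 195522) = (-355830 - 35*(-1/2387))*(3669/524 + 195522) = (-355830 + 5/341)*(102457197/524) = -121338025/341*102457197/524 = -12431953931015925/178684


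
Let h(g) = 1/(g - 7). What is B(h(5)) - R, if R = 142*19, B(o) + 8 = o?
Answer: -5413/2 ≈ -2706.5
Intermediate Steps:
h(g) = 1/(-7 + g)
B(o) = -8 + o
R = 2698
B(h(5)) - R = (-8 + 1/(-7 + 5)) - 1*2698 = (-8 + 1/(-2)) - 2698 = (-8 - ½) - 2698 = -17/2 - 2698 = -5413/2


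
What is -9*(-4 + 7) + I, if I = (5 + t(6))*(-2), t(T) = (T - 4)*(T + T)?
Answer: -85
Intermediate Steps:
t(T) = 2*T*(-4 + T) (t(T) = (-4 + T)*(2*T) = 2*T*(-4 + T))
I = -58 (I = (5 + 2*6*(-4 + 6))*(-2) = (5 + 2*6*2)*(-2) = (5 + 24)*(-2) = 29*(-2) = -58)
-9*(-4 + 7) + I = -9*(-4 + 7) - 58 = -9*3 - 58 = -27 - 58 = -85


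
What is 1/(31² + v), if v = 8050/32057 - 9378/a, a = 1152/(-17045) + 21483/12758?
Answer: -1251934555287/6060482246184983 ≈ -0.00020657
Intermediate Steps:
a = 351480519/217460110 (a = 1152*(-1/17045) + 21483*(1/12758) = -1152/17045 + 21483/12758 = 351480519/217460110 ≈ 1.6163)
v = -7263591353815790/1251934555287 (v = 8050/32057 - 9378/351480519/217460110 = 8050*(1/32057) - 9378*217460110/351480519 = 8050/32057 - 226593434620/39053391 = -7263591353815790/1251934555287 ≈ -5801.9)
1/(31² + v) = 1/(31² - 7263591353815790/1251934555287) = 1/(961 - 7263591353815790/1251934555287) = 1/(-6060482246184983/1251934555287) = -1251934555287/6060482246184983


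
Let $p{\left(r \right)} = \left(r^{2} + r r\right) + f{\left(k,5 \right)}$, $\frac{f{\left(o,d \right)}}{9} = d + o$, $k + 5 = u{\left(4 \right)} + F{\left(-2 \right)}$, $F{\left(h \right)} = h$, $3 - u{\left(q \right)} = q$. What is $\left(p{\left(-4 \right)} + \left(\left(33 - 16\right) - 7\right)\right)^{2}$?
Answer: $225$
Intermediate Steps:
$u{\left(q \right)} = 3 - q$
$k = -8$ ($k = -5 + \left(\left(3 - 4\right) - 2\right) = -5 - 3 = -8$)
$f{\left(o,d \right)} = 9 d + 9 o$ ($f{\left(o,d \right)} = 9 \left(d + o\right) = 9 d + 9 o$)
$p{\left(r \right)} = -27 + 2 r^{2}$ ($p{\left(r \right)} = \left(r^{2} + r r\right) + \left(9 \cdot 5 + 9 \left(-8\right)\right) = \left(r^{2} + r^{2}\right) + \left(45 - 72\right) = 2 r^{2} - 27 = -27 + 2 r^{2}$)
$\left(p{\left(-4 \right)} + \left(\left(33 - 16\right) - 7\right)\right)^{2} = \left(\left(-27 + 2 \left(-4\right)^{2}\right) + \left(\left(33 - 16\right) - 7\right)\right)^{2} = \left(\left(-27 + 2 \cdot 16\right) + \left(17 - 7\right)\right)^{2} = \left(\left(-27 + 32\right) + 10\right)^{2} = \left(5 + 10\right)^{2} = 15^{2} = 225$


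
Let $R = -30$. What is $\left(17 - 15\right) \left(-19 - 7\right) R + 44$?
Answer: $1604$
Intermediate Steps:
$\left(17 - 15\right) \left(-19 - 7\right) R + 44 = \left(17 - 15\right) \left(-19 - 7\right) \left(-30\right) + 44 = 2 \left(-26\right) \left(-30\right) + 44 = \left(-52\right) \left(-30\right) + 44 = 1560 + 44 = 1604$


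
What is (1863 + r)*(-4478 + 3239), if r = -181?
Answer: -2083998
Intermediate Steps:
(1863 + r)*(-4478 + 3239) = (1863 - 181)*(-4478 + 3239) = 1682*(-1239) = -2083998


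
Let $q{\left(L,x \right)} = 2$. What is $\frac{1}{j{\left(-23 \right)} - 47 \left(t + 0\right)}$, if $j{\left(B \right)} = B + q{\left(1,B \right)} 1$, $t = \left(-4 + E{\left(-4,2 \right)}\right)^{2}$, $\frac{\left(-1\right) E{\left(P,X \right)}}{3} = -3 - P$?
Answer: $- \frac{1}{2324} \approx -0.00043029$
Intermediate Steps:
$E{\left(P,X \right)} = 9 + 3 P$ ($E{\left(P,X \right)} = - 3 \left(-3 - P\right) = 9 + 3 P$)
$t = 49$ ($t = \left(-4 + \left(9 + 3 \left(-4\right)\right)\right)^{2} = \left(-4 + \left(9 - 12\right)\right)^{2} = \left(-4 - 3\right)^{2} = \left(-7\right)^{2} = 49$)
$j{\left(B \right)} = 2 + B$ ($j{\left(B \right)} = B + 2 \cdot 1 = B + 2 = 2 + B$)
$\frac{1}{j{\left(-23 \right)} - 47 \left(t + 0\right)} = \frac{1}{\left(2 - 23\right) - 47 \left(49 + 0\right)} = \frac{1}{-21 - 2303} = \frac{1}{-2324} = - \frac{1}{2324}$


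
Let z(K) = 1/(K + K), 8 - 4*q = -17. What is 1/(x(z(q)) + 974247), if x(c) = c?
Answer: 25/24356177 ≈ 1.0264e-6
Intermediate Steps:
q = 25/4 (q = 2 - ¼*(-17) = 2 + 17/4 = 25/4 ≈ 6.2500)
z(K) = 1/(2*K)
1/(x(z(q)) + 974247) = 1/(1/(2*(25/4)) + 974247) = 1/((½)*(4/25) + 974247) = 1/(2/25 + 974247) = 1/(24356177/25) = 25/24356177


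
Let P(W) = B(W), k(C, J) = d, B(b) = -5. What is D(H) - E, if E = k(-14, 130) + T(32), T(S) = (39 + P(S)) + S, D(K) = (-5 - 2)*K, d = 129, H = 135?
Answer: -1140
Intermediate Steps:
k(C, J) = 129
P(W) = -5
D(K) = -7*K
T(S) = 34 + S (T(S) = (39 - 5) + S = 34 + S)
E = 195 (E = 129 + (34 + 32) = 129 + 66 = 195)
D(H) - E = -7*135 - 1*195 = -945 - 195 = -1140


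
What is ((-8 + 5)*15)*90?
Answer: -4050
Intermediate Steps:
((-8 + 5)*15)*90 = -3*15*90 = -45*90 = -4050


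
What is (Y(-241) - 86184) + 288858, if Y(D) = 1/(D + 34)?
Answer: 41953517/207 ≈ 2.0267e+5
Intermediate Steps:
Y(D) = 1/(34 + D)
(Y(-241) - 86184) + 288858 = (1/(34 - 241) - 86184) + 288858 = (1/(-207) - 86184) + 288858 = (-1/207 - 86184) + 288858 = -17840089/207 + 288858 = 41953517/207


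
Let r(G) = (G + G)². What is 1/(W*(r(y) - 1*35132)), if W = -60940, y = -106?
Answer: -1/597943280 ≈ -1.6724e-9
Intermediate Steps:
r(G) = 4*G² (r(G) = (2*G)² = 4*G²)
1/(W*(r(y) - 1*35132)) = 1/((-60940)*(4*(-106)² - 1*35132)) = -1/(60940*(4*11236 - 35132)) = -1/(60940*(44944 - 35132)) = -1/60940/9812 = -1/60940*1/9812 = -1/597943280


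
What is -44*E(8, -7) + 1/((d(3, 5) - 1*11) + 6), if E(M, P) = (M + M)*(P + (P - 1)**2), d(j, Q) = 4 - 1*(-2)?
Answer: -40127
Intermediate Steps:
d(j, Q) = 6 (d(j, Q) = 4 + 2 = 6)
E(M, P) = 2*M*(P + (-1 + P)**2) (E(M, P) = (2*M)*(P + (-1 + P)**2) = 2*M*(P + (-1 + P)**2))
-44*E(8, -7) + 1/((d(3, 5) - 1*11) + 6) = -88*8*(-7 + (-1 - 7)**2) + 1/((6 - 1*11) + 6) = -88*8*(-7 + (-8)**2) + 1/((6 - 11) + 6) = -88*8*(-7 + 64) + 1/(-5 + 6) = -88*8*57 + 1/1 = -44*912 + 1 = -40128 + 1 = -40127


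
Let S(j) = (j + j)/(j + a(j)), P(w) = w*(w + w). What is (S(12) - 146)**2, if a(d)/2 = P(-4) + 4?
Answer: 1040400/49 ≈ 21233.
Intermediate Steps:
P(w) = 2*w**2 (P(w) = w*(2*w) = 2*w**2)
a(d) = 72 (a(d) = 2*(2*(-4)**2 + 4) = 2*(2*16 + 4) = 2*(32 + 4) = 2*36 = 72)
S(j) = 2*j/(72 + j) (S(j) = (j + j)/(j + 72) = (2*j)/(72 + j) = 2*j/(72 + j))
(S(12) - 146)**2 = (2*12/(72 + 12) - 146)**2 = (2*12/84 - 146)**2 = (2*12*(1/84) - 146)**2 = (2/7 - 146)**2 = (-1020/7)**2 = 1040400/49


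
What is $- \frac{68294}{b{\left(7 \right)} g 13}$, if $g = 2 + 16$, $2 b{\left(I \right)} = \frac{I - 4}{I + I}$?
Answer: $- \frac{956116}{351} \approx -2724.0$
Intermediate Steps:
$b{\left(I \right)} = \frac{-4 + I}{4 I}$ ($b{\left(I \right)} = \frac{\left(I - 4\right) \frac{1}{I + I}}{2} = \frac{\left(-4 + I\right) \frac{1}{2 I}}{2} = \frac{\frac{1}{2} \frac{1}{I} \left(-4 + I\right)}{2} = \frac{-4 + I}{4 I}$)
$g = 18$
$- \frac{68294}{b{\left(7 \right)} g 13} = - \frac{68294}{\frac{-4 + 7}{4 \cdot 7} \cdot 18 \cdot 13} = - \frac{68294}{\frac{1}{4} \cdot \frac{1}{7} \cdot 3 \cdot 18 \cdot 13} = - \frac{68294}{\frac{3}{28} \cdot 18 \cdot 13} = - \frac{68294}{\frac{27}{14} \cdot 13} = - \frac{68294}{\frac{351}{14}} = \left(-68294\right) \frac{14}{351} = - \frac{956116}{351}$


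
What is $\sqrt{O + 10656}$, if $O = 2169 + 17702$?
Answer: $7 \sqrt{623} \approx 174.72$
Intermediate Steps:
$O = 19871$
$\sqrt{O + 10656} = \sqrt{19871 + 10656} = \sqrt{30527} = 7 \sqrt{623}$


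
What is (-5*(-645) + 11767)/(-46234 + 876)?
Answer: -7496/22679 ≈ -0.33053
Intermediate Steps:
(-5*(-645) + 11767)/(-46234 + 876) = (3225 + 11767)/(-45358) = 14992*(-1/45358) = -7496/22679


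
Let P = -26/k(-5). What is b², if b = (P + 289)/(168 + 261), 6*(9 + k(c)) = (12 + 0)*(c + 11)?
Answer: 707281/1656369 ≈ 0.42701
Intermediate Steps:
k(c) = 13 + 2*c (k(c) = -9 + ((12 + 0)*(c + 11))/6 = -9 + (12*(11 + c))/6 = -9 + (132 + 12*c)/6 = -9 + (22 + 2*c) = 13 + 2*c)
P = -26/3 (P = -26/(13 + 2*(-5)) = -26/(13 - 10) = -26/3 ≈ -8.6667)
b = 841/1287 (b = (-26/3 + 289)/(168 + 261) = (841/3)/429 = (841/3)*(1/429) = 841/1287 ≈ 0.65346)
b² = (841/1287)² = 707281/1656369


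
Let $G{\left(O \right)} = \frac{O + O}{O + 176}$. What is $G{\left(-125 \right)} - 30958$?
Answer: $- \frac{1579108}{51} \approx -30963.0$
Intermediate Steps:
$G{\left(O \right)} = \frac{2 O}{176 + O}$
$G{\left(-125 \right)} - 30958 = 2 \left(-125\right) \frac{1}{176 - 125} - 30958 = 2 \left(-125\right) \frac{1}{51} - 30958 = - \frac{250}{51} - 30958 = - \frac{1579108}{51}$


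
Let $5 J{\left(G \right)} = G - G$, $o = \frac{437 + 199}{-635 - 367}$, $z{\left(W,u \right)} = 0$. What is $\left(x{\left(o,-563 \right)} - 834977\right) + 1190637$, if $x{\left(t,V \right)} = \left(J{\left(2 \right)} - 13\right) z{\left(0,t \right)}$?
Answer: $355660$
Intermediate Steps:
$o = - \frac{106}{167}$ ($o = \frac{636}{-1002} = 636 \left(- \frac{1}{1002}\right) = - \frac{106}{167} \approx -0.63473$)
$J{\left(G \right)} = 0$ ($J{\left(G \right)} = \frac{G - G}{5} = \frac{1}{5} \cdot 0 = 0$)
$x{\left(t,V \right)} = 0$ ($x{\left(t,V \right)} = \left(0 - 13\right) 0 = \left(-13\right) 0 = 0$)
$\left(x{\left(o,-563 \right)} - 834977\right) + 1190637 = \left(0 - 834977\right) + 1190637 = -834977 + 1190637 = 355660$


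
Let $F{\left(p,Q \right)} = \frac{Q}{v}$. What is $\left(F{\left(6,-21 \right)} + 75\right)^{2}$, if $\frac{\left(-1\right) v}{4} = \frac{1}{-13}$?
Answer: $\frac{729}{16} \approx 45.563$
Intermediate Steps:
$v = \frac{4}{13}$ ($v = - \frac{4}{-13} = \left(-4\right) \left(- \frac{1}{13}\right) = \frac{4}{13} \approx 0.30769$)
$F{\left(p,Q \right)} = \frac{13 Q}{4}$ ($F{\left(p,Q \right)} = \frac{Q}{\frac{4}{13}} = Q \frac{13}{4} = \frac{13 Q}{4}$)
$\left(F{\left(6,-21 \right)} + 75\right)^{2} = \left(\frac{13}{4} \left(-21\right) + 75\right)^{2} = \left(- \frac{273}{4} + 75\right)^{2} = \left(\frac{27}{4}\right)^{2} = \frac{729}{16}$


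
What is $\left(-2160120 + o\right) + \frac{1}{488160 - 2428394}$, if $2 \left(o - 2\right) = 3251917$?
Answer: $- \frac{518197211662}{970117} \approx -5.3416 \cdot 10^{5}$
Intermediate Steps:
$o = \frac{3251921}{2}$ ($o = 2 + \frac{1}{2} \cdot 3251917 = 2 + \frac{3251917}{2} = \frac{3251921}{2} \approx 1.626 \cdot 10^{6}$)
$\left(-2160120 + o\right) + \frac{1}{488160 - 2428394} = \left(-2160120 + \frac{3251921}{2}\right) + \frac{1}{488160 - 2428394} = - \frac{1068319}{2} + \frac{1}{-1940234} = - \frac{1068319}{2} - \frac{1}{1940234} = - \frac{518197211662}{970117}$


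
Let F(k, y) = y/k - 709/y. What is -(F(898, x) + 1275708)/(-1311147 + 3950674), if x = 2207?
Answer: -2528312059455/5231241607922 ≈ -0.48331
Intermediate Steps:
F(k, y) = -709/y + y/k
-(F(898, x) + 1275708)/(-1311147 + 3950674) = -((-709/2207 + 2207/898) + 1275708)/(-1311147 + 3950674) = -((-709*1/2207 + 2207*(1/898)) + 1275708)/2639527 = -((-709/2207 + 2207/898) + 1275708)/2639527 = -(4234167/1981886 + 1275708)/2639527 = -2528312059455/(1981886*2639527) = -1*2528312059455/5231241607922 = -2528312059455/5231241607922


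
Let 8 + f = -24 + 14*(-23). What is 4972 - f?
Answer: 5326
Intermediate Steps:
f = -354 (f = -8 + (-24 + 14*(-23)) = -8 + (-24 - 322) = -8 - 346 = -354)
4972 - f = 4972 - 1*(-354) = 4972 + 354 = 5326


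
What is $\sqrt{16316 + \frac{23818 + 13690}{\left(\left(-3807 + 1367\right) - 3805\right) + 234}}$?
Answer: $\frac{4 \sqrt{36831639103}}{6011} \approx 127.71$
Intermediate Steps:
$\sqrt{16316 + \frac{23818 + 13690}{\left(\left(-3807 + 1367\right) - 3805\right) + 234}} = \sqrt{16316 + \frac{37508}{\left(-2440 - 3805\right) + 234}} = \sqrt{16316 + \frac{37508}{-6245 + 234}} = \sqrt{16316 + \frac{37508}{-6011}} = \sqrt{16316 + 37508 \left(- \frac{1}{6011}\right)} = \sqrt{16316 - \frac{37508}{6011}} = \sqrt{\frac{98037968}{6011}} = \frac{4 \sqrt{36831639103}}{6011}$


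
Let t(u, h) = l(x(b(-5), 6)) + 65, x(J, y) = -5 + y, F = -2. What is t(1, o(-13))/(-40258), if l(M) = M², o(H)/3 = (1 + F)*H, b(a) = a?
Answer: -33/20129 ≈ -0.0016394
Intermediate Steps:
o(H) = -3*H (o(H) = 3*((1 - 2)*H) = 3*(-H) = -3*H)
t(u, h) = 66 (t(u, h) = (-5 + 6)² + 65 = 1² + 65 = 1 + 65 = 66)
t(1, o(-13))/(-40258) = 66/(-40258) = 66*(-1/40258) = -33/20129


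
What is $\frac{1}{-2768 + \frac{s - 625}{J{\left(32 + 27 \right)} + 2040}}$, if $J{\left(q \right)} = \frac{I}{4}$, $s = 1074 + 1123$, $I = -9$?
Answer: $- \frac{2717}{7518560} \approx -0.00036137$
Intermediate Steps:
$s = 2197$
$J{\left(q \right)} = - \frac{9}{4}$
$\frac{1}{-2768 + \frac{s - 625}{J{\left(32 + 27 \right)} + 2040}} = \frac{1}{-2768 + \frac{2197 - 625}{- \frac{9}{4} + 2040}} = \frac{1}{-2768 + \frac{1572}{\frac{8151}{4}}} = \frac{1}{-2768 + 1572 \cdot \frac{4}{8151}} = \frac{1}{-2768 + \frac{2096}{2717}} = \frac{1}{- \frac{7518560}{2717}} = - \frac{2717}{7518560}$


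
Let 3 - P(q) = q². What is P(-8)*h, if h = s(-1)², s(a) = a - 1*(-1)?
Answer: 0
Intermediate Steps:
s(a) = 1 + a (s(a) = a + 1 = 1 + a)
P(q) = 3 - q²
h = 0 (h = (1 - 1)² = 0² = 0)
P(-8)*h = (3 - 1*(-8)²)*0 = (3 - 1*64)*0 = (3 - 64)*0 = -61*0 = 0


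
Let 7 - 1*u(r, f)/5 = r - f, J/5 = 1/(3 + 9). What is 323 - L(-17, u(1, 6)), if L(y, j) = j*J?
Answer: 298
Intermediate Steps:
J = 5/12 (J = 5/(3 + 9) = 5/12 ≈ 0.41667)
u(r, f) = 35 - 5*r + 5*f (u(r, f) = 35 - 5*(r - f) = 35 + (-5*r + 5*f) = 35 - 5*r + 5*f)
L(y, j) = 5*j/12 (L(y, j) = j*(5/12) = 5*j/12)
323 - L(-17, u(1, 6)) = 323 - 5*(35 - 5*1 + 5*6)/12 = 323 - 5*(35 - 5 + 30)/12 = 323 - 5*60/12 = 323 - 1*25 = 323 - 25 = 298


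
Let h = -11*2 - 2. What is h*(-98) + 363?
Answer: 2715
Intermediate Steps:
h = -24 (h = -22 - 2 = -24)
h*(-98) + 363 = -24*(-98) + 363 = 2352 + 363 = 2715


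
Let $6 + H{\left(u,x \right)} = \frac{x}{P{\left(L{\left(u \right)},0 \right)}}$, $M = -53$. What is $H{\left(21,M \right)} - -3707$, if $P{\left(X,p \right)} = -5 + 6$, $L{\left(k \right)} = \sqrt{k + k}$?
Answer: $3648$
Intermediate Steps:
$L{\left(k \right)} = \sqrt{2} \sqrt{k}$ ($L{\left(k \right)} = \sqrt{2 k} = \sqrt{2} \sqrt{k}$)
$P{\left(X,p \right)} = 1$
$H{\left(u,x \right)} = -6 + x$ ($H{\left(u,x \right)} = -6 + \frac{x}{1} = -6 + x 1 = -6 + x$)
$H{\left(21,M \right)} - -3707 = \left(-6 - 53\right) - -3707 = -59 + 3707 = 3648$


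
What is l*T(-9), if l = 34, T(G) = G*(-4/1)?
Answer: 1224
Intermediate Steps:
T(G) = -4*G (T(G) = G*(-4*1) = G*(-4) = -4*G)
l*T(-9) = 34*(-4*(-9)) = 34*36 = 1224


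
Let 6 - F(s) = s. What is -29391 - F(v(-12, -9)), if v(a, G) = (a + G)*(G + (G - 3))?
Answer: -28956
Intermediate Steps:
v(a, G) = (-3 + 2*G)*(G + a) (v(a, G) = (G + a)*(G + (-3 + G)) = (G + a)*(-3 + 2*G) = (-3 + 2*G)*(G + a))
F(s) = 6 - s
-29391 - F(v(-12, -9)) = -29391 - (6 - (-3*(-9) - 3*(-12) + 2*(-9)² + 2*(-9)*(-12))) = -29391 - (6 - (27 + 36 + 2*81 + 216)) = -29391 - (6 - (27 + 36 + 162 + 216)) = -29391 - (6 - 1*441) = -29391 - (6 - 441) = -29391 - 1*(-435) = -29391 + 435 = -28956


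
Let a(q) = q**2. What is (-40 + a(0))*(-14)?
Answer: 560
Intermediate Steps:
(-40 + a(0))*(-14) = (-40 + 0**2)*(-14) = (-40 + 0)*(-14) = -40*(-14) = 560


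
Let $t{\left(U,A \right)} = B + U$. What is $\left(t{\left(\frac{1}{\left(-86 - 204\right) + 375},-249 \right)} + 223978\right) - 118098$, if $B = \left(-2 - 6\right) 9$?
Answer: $\frac{8993681}{85} \approx 1.0581 \cdot 10^{5}$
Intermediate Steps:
$B = -72$ ($B = \left(-8\right) 9 = -72$)
$t{\left(U,A \right)} = -72 + U$
$\left(t{\left(\frac{1}{\left(-86 - 204\right) + 375},-249 \right)} + 223978\right) - 118098 = \left(\left(-72 + \frac{1}{\left(-86 - 204\right) + 375}\right) + 223978\right) - 118098 = \left(\left(-72 + \frac{1}{-290 + 375}\right) + 223978\right) - 118098 = \left(\left(-72 + \frac{1}{85}\right) + 223978\right) - 118098 = \left(- \frac{6119}{85} + 223978\right) - 118098 = \frac{19032011}{85} - 118098 = \frac{8993681}{85}$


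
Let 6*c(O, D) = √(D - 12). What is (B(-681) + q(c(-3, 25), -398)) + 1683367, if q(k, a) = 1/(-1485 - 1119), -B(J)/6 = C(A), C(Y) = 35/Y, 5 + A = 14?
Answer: 4383426907/2604 ≈ 1.6833e+6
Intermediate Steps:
A = 9 (A = -5 + 14 = 9)
c(O, D) = √(-12 + D)/6 (c(O, D) = √(D - 12)/6 = √(-12 + D)/6)
B(J) = -70/3 (B(J) = -210/9 = -6*35/9 = -70/3)
q(k, a) = -1/2604 (q(k, a) = 1/(-2604) = -1/2604)
(B(-681) + q(c(-3, 25), -398)) + 1683367 = (-70/3 - 1/2604) + 1683367 = -60761/2604 + 1683367 = 4383426907/2604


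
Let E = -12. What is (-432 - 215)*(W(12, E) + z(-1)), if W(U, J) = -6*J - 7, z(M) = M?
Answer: -41408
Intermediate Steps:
W(U, J) = -7 - 6*J
(-432 - 215)*(W(12, E) + z(-1)) = (-432 - 215)*((-7 - 6*(-12)) - 1) = -647*((-7 + 72) - 1) = -647*(65 - 1) = -647*64 = -41408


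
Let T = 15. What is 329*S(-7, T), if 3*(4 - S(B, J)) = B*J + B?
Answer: 40796/3 ≈ 13599.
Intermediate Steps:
S(B, J) = 4 - B/3 - B*J/3 (S(B, J) = 4 - (B*J + B)/3 = 4 - (B + B*J)/3 = 4 + (-B/3 - B*J/3) = 4 - B/3 - B*J/3)
329*S(-7, T) = 329*(4 - ⅓*(-7) - ⅓*(-7)*15) = 329*(4 + 7/3 + 35) = 329*(124/3) = 40796/3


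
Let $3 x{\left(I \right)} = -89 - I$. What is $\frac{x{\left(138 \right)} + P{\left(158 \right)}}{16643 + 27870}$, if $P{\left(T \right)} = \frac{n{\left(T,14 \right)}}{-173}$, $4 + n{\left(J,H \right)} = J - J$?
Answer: $- \frac{39259}{23102247} \approx -0.0016994$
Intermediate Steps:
$n{\left(J,H \right)} = -4$ ($n{\left(J,H \right)} = -4 + \left(J - J\right) = -4 + 0 = -4$)
$P{\left(T \right)} = \frac{4}{173}$ ($P{\left(T \right)} = - \frac{4}{-173} = \left(-4\right) \left(- \frac{1}{173}\right) = \frac{4}{173}$)
$x{\left(I \right)} = - \frac{89}{3} - \frac{I}{3}$ ($x{\left(I \right)} = \frac{-89 - I}{3} = - \frac{89}{3} - \frac{I}{3}$)
$\frac{x{\left(138 \right)} + P{\left(158 \right)}}{16643 + 27870} = \frac{\left(- \frac{89}{3} - 46\right) + \frac{4}{173}}{16643 + 27870} = \frac{\left(- \frac{89}{3} - 46\right) + \frac{4}{173}}{44513} = \left(- \frac{227}{3} + \frac{4}{173}\right) \frac{1}{44513} = \left(- \frac{39259}{519}\right) \frac{1}{44513} = - \frac{39259}{23102247}$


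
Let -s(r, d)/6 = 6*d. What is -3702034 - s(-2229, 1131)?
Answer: -3661318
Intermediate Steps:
s(r, d) = -36*d
-3702034 - s(-2229, 1131) = -3702034 - (-36)*1131 = -3702034 - 1*(-40716) = -3702034 + 40716 = -3661318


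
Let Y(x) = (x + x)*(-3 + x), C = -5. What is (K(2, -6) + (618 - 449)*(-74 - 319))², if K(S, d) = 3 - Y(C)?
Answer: 4421452036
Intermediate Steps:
Y(x) = 2*x*(-3 + x) (Y(x) = (2*x)*(-3 + x) = 2*x*(-3 + x))
K(S, d) = -77 (K(S, d) = 3 - 2*(-5)*(-3 - 5) = 3 - 2*(-5)*(-8) = 3 - 1*80 = 3 - 80 = -77)
(K(2, -6) + (618 - 449)*(-74 - 319))² = (-77 + (618 - 449)*(-74 - 319))² = (-77 + 169*(-393))² = (-77 - 66417)² = (-66494)² = 4421452036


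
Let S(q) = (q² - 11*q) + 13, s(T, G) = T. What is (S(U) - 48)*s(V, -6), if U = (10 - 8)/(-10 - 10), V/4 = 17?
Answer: -57613/25 ≈ -2304.5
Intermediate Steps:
V = 68 (V = 4*17 = 68)
U = -⅒ (U = 2/(-20) = 2*(-1/20) = -⅒ ≈ -0.10000)
S(q) = 13 + q² - 11*q
(S(U) - 48)*s(V, -6) = ((13 + (-⅒)² - 11*(-⅒)) - 48)*68 = ((13 + 1/100 + 11/10) - 48)*68 = (1411/100 - 48)*68 = -3389/100*68 = -57613/25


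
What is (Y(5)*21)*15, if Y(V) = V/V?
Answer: 315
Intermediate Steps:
Y(V) = 1
(Y(5)*21)*15 = (1*21)*15 = 21*15 = 315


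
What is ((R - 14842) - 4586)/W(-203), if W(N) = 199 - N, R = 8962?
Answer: -5233/201 ≈ -26.035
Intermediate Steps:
((R - 14842) - 4586)/W(-203) = ((8962 - 14842) - 4586)/(199 - 1*(-203)) = (-5880 - 4586)/(199 + 203) = -10466/402 = -10466*1/402 = -5233/201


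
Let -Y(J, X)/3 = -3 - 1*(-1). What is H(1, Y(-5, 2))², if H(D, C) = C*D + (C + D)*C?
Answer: 2304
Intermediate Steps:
Y(J, X) = 6 (Y(J, X) = -3*(-3 - 1*(-1)) = -3*(-3 + 1) = -3*(-2) = 6)
H(D, C) = C*D + C*(C + D)
H(1, Y(-5, 2))² = (6*(6 + 2*1))² = (6*(6 + 2))² = (6*8)² = 48² = 2304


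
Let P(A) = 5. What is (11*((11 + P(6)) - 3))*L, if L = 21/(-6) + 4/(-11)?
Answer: -1105/2 ≈ -552.50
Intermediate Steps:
L = -85/22 (L = 21*(-1/6) + 4*(-1/11) = -7/2 - 4/11 = -85/22 ≈ -3.8636)
(11*((11 + P(6)) - 3))*L = (11*((11 + 5) - 3))*(-85/22) = (11*(16 - 3))*(-85/22) = (11*13)*(-85/22) = 143*(-85/22) = -1105/2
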